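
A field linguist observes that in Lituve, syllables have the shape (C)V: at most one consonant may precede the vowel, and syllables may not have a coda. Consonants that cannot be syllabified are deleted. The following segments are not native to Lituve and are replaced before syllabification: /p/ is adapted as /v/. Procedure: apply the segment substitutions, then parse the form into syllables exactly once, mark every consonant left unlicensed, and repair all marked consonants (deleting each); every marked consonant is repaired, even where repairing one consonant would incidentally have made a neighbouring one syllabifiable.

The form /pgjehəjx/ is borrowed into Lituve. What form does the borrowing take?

jehə

Substitution: /p/ → /v/, giving /vgjehəjx/.
The consonants /v/, /g/, /j/, /x/ cannot be parsed into a legal (C)V syllable (no codas are permitted; onsets are limited to one consonant).
Each unlicensed consonant is deleted: /v/, /g/, /j/, /x/.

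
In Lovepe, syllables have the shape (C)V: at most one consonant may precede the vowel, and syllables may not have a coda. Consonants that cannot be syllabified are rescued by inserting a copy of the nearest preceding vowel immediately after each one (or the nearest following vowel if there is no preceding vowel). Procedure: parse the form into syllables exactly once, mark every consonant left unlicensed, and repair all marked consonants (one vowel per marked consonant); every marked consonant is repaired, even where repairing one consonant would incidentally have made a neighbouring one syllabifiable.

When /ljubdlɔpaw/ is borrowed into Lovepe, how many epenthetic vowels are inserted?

4

The unsyllabifiable consonants are /l/, /b/, /d/, /w/; each receives one epenthetic vowel.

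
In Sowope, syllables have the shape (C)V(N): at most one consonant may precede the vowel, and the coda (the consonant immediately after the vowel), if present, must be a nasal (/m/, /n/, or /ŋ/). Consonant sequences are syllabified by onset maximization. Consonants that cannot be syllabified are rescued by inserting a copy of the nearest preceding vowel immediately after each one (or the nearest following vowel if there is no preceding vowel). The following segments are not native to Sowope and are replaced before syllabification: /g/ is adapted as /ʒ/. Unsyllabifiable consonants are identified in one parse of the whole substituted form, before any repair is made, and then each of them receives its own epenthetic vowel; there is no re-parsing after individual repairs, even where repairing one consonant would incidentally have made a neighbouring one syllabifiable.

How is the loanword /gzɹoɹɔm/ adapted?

Substitution: /g/ → /ʒ/, giving /ʒzɹoɹɔm/.
Syllabifying with onset maximization leaves /ʒ/, /z/ stranded (only a nasal (/m/, /n/, or /ŋ/) is licensed in coda position; onsets are limited to one consonant).
Inserting the epenthetic vowel yields /ʒ/ → /ʒo/, /z/ → /zo/.

ʒozoɹoɹɔm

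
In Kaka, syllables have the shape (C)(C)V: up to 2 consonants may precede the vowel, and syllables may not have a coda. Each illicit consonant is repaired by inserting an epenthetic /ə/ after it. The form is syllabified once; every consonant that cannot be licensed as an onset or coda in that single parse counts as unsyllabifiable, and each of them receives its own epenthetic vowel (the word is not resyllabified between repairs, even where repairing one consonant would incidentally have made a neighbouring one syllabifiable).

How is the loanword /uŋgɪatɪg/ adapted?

Under (C)(C)V, the unsyllabifiable consonants are /g/ (no codas are permitted; onsets may contain at most 2 consonants).
Epenthesis after each stranded consonant: /g/ → /gə/.

uŋgɪatɪgə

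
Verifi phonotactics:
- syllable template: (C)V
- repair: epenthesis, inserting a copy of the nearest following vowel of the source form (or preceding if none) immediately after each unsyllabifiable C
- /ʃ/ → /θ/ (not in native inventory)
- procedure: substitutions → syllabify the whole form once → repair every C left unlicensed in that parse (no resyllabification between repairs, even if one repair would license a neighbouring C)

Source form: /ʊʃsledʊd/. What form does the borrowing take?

Substitution: /ʃ/ → /θ/, giving /ʊθsledʊd/.
Syllabifying with onset maximization leaves /θ/, /s/, /d/ stranded (no codas are permitted; onsets are limited to one consonant).
Epenthesis after each stranded consonant: /θ/ → /θe/, /s/ → /se/, /d/ → /dʊ/.

ʊθeseledʊdʊ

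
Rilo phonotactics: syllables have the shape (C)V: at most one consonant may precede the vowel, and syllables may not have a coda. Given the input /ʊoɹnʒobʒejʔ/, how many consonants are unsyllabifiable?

Under (C)V, the unsyllabifiable consonants are /ɹ/, /n/, /b/, /j/, /ʔ/ (no codas are permitted; onsets are limited to one consonant).

5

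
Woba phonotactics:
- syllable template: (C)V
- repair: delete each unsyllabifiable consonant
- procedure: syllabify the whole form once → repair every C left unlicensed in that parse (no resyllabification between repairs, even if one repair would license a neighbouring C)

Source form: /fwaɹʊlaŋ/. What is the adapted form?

The consonants /f/, /ŋ/ cannot be parsed into a legal (C)V syllable (no codas are permitted; onsets are limited to one consonant).
Deleting the stranded consonants removes /f/, /ŋ/.

waɹʊla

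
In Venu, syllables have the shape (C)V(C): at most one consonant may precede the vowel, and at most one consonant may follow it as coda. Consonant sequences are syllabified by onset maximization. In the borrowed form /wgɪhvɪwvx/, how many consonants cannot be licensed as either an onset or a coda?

3

The consonants /w/, /v/, /x/ cannot be parsed into a legal (C)V(C) syllable (at most one coda consonant is licensed; onsets are limited to one consonant).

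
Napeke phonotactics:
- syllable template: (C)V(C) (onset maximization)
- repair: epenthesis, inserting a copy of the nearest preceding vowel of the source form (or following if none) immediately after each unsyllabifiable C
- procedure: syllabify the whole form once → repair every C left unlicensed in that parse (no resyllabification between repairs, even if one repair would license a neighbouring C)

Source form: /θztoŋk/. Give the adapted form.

θozotoŋko

The consonants /θ/, /z/, /k/ cannot be parsed into a legal (C)V(C) syllable (at most one coda consonant is licensed; onsets are limited to one consonant).
Inserting the epenthetic vowel yields /θ/ → /θo/, /z/ → /zo/, /k/ → /ko/.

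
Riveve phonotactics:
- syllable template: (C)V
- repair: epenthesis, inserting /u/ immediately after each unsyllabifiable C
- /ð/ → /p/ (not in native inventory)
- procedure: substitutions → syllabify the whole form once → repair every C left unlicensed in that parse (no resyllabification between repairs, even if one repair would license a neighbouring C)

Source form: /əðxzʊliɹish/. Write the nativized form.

Substitution: /ð/ → /p/, giving /əpxzʊliɹish/.
Under (C)V, the unsyllabifiable consonants are /p/, /x/, /s/, /h/ (no codas are permitted; onsets are limited to one consonant).
Epenthesis after each stranded consonant: /p/ → /pu/, /x/ → /xu/, /s/ → /su/, /h/ → /hu/.

əpuxuzʊliɹisuhu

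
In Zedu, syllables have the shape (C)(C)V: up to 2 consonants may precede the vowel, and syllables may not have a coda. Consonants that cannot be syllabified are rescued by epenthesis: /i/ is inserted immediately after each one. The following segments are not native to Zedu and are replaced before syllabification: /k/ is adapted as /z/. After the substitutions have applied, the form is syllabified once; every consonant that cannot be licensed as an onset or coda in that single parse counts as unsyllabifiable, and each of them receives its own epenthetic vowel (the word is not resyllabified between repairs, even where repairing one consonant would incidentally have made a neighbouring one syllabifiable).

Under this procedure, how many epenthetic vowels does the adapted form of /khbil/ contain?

After substitution the input is /zhbil/.
The unsyllabifiable consonants are /z/, /l/; each receives one epenthetic vowel.

2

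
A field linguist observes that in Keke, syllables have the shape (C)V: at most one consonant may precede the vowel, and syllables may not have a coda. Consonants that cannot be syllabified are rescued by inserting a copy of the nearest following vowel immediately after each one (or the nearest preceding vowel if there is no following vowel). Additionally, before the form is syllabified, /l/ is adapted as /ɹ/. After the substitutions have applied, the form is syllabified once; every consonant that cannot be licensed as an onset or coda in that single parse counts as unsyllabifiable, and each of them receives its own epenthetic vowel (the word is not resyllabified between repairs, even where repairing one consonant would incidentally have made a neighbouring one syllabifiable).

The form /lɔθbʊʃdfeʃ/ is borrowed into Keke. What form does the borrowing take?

Substitution: /l/ → /ɹ/, giving /ɹɔθbʊʃdfeʃ/.
The consonants /θ/, /ʃ/, /d/, /ʃ/ cannot be parsed into a legal (C)V syllable (no codas are permitted; onsets are limited to one consonant).
Each unlicensed consonant becomes the onset of a new syllable: /θ/ → /θʊ/, /ʃ/ → /ʃe/, /d/ → /de/, /ʃ/ → /ʃe/.

ɹɔθʊbʊʃedefeʃe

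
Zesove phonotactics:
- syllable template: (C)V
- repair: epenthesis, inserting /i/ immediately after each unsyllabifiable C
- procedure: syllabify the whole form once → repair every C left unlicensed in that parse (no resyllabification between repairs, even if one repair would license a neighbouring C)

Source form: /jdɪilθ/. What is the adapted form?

jidɪiliθi

The consonants /j/, /l/, /θ/ cannot be parsed into a legal (C)V syllable (no codas are permitted; onsets are limited to one consonant).
Inserting the epenthetic vowel yields /j/ → /ji/, /l/ → /li/, /θ/ → /θi/.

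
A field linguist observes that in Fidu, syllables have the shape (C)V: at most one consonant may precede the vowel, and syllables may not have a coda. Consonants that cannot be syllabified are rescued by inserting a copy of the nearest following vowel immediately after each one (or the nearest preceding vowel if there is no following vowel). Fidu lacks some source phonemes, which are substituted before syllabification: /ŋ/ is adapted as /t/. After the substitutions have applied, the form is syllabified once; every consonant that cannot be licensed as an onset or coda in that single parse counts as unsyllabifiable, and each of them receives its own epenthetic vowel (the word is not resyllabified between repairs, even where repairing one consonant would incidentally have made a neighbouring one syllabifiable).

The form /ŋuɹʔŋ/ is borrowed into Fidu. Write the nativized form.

tuɹuʔutu

Substitution: /ŋ/ → /t/, giving /tuɹʔt/.
Syllabifying with onset maximization leaves /ɹ/, /ʔ/, /t/ stranded (no codas are permitted; onsets are limited to one consonant).
Each unlicensed consonant becomes the onset of a new syllable: /ɹ/ → /ɹu/, /ʔ/ → /ʔu/, /t/ → /tu/.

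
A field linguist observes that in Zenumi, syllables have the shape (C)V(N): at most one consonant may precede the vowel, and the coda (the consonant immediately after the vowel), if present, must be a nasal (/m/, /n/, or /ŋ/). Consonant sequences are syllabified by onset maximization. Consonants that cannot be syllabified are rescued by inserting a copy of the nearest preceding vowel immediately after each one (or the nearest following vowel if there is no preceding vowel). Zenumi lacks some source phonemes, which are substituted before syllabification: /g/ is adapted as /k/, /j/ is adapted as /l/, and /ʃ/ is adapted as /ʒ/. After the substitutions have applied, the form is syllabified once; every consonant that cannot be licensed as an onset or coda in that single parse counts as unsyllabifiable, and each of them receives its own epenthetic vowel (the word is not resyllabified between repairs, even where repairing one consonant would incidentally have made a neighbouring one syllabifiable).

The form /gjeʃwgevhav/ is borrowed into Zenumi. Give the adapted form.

keleʒewekevehava

Substitution: /g/ → /k/, /j/ → /l/, /ʃ/ → /ʒ/, giving /kleʒwkevhav/.
Under (C)V(N), the unsyllabifiable consonants are /k/, /ʒ/, /w/, /v/, /v/ (only a nasal (/m/, /n/, or /ŋ/) is licensed in coda position; onsets are limited to one consonant).
Epenthesis after each stranded consonant: /k/ → /ke/, /ʒ/ → /ʒe/, /w/ → /we/, /v/ → /ve/, /v/ → /va/.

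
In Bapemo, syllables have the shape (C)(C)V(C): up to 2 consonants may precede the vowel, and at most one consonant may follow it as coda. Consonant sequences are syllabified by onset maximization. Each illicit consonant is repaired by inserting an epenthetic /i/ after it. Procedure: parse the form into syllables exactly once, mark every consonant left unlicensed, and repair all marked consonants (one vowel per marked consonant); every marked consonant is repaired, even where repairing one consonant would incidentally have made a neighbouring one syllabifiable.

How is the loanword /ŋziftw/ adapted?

ŋziftiwi

The consonants /t/, /w/ cannot be parsed into a legal (C)(C)V(C) syllable (at most one coda consonant is licensed; onsets may contain at most 2 consonants).
Inserting the epenthetic vowel yields /t/ → /ti/, /w/ → /wi/.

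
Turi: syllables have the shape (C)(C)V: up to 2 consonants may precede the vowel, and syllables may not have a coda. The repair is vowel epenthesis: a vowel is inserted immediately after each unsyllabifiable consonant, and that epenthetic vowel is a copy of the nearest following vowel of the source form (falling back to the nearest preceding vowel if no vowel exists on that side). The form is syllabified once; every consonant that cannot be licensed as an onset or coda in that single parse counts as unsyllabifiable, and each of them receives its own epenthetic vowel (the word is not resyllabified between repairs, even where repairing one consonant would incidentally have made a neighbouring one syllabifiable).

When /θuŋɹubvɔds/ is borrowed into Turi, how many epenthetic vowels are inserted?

The unsyllabifiable consonants are /d/, /s/; each receives one epenthetic vowel.

2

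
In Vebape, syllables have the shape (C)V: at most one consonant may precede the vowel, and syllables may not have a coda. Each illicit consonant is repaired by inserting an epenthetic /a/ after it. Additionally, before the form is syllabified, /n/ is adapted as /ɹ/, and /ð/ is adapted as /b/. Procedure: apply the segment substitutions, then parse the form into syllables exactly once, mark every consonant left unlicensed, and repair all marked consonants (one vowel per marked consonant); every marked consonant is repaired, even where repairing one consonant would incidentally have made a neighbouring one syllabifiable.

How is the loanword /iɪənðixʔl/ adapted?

Substitution: /n/ → /ɹ/, /ð/ → /b/, giving /iɪəɹbixʔl/.
The consonants /ɹ/, /x/, /ʔ/, /l/ cannot be parsed into a legal (C)V syllable (no codas are permitted; onsets are limited to one consonant).
Each unlicensed consonant becomes the onset of a new syllable: /ɹ/ → /ɹa/, /x/ → /xa/, /ʔ/ → /ʔa/, /l/ → /la/.

iɪəɹabixaʔala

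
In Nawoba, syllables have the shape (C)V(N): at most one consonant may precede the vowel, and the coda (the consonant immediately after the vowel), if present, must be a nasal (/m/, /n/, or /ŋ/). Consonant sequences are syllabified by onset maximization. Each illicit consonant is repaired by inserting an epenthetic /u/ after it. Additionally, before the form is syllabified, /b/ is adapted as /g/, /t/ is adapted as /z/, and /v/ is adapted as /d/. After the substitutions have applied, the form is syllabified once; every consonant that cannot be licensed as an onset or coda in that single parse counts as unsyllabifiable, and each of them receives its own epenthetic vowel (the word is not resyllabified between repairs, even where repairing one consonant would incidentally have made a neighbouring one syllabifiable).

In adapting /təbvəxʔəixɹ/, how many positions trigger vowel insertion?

After substitution the input is /zəgdəxʔəixɹ/.
The unsyllabifiable consonants are /g/, /x/, /x/, /ɹ/; each receives one epenthetic vowel.

4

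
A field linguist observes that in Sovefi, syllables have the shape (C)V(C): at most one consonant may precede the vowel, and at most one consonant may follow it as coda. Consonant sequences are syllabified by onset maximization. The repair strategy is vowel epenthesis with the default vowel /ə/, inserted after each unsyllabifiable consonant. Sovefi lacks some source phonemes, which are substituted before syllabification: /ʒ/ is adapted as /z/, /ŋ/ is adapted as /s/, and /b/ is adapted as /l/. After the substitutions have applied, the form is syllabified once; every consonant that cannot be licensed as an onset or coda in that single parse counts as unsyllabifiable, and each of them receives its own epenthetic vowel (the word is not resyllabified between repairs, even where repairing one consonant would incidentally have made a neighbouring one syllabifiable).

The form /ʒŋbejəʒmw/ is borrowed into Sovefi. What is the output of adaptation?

zəsəlejəzməwə

Substitution: /ʒ/ → /z/, /ŋ/ → /s/, /b/ → /l/, giving /zslejəzmw/.
Under (C)V(C), the unsyllabifiable consonants are /z/, /s/, /m/, /w/ (at most one coda consonant is licensed; onsets are limited to one consonant).
Epenthesis after each stranded consonant: /z/ → /zə/, /s/ → /sə/, /m/ → /mə/, /w/ → /wə/.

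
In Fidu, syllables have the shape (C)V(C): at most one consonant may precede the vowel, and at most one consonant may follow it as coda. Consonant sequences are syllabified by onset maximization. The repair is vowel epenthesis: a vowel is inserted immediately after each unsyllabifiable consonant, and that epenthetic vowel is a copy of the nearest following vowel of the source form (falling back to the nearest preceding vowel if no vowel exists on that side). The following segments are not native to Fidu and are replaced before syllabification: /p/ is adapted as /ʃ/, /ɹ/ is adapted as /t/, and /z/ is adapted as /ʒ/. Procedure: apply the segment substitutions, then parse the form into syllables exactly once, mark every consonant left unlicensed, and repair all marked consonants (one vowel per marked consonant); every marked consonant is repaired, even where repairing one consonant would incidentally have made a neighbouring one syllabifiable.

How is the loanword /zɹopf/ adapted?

ʒotoʃfo

Substitution: /z/ → /ʒ/, /ɹ/ → /t/, /p/ → /ʃ/, giving /ʒtoʃf/.
Syllabifying with onset maximization leaves /ʒ/, /f/ stranded (at most one coda consonant is licensed; onsets are limited to one consonant).
Epenthesis after each stranded consonant: /ʒ/ → /ʒo/, /f/ → /fo/.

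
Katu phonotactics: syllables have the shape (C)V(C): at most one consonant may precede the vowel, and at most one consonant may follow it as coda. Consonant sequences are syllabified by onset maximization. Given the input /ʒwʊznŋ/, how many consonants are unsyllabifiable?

3

Under (C)V(C), the unsyllabifiable consonants are /ʒ/, /n/, /ŋ/ (at most one coda consonant is licensed; onsets are limited to one consonant).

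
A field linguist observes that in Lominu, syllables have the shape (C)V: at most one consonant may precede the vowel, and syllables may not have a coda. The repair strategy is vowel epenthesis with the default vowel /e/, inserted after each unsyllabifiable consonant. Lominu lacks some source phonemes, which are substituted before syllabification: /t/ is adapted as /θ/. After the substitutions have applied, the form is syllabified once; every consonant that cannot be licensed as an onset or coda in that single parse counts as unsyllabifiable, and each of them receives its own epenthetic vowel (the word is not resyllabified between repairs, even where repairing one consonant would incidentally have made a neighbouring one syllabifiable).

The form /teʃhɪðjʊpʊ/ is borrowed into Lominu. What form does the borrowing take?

Substitution: /t/ → /θ/, giving /θeʃhɪðjʊpʊ/.
Under (C)V, the unsyllabifiable consonants are /ʃ/, /ð/ (no codas are permitted; onsets are limited to one consonant).
Each unlicensed consonant becomes the onset of a new syllable: /ʃ/ → /ʃe/, /ð/ → /ðe/.

θeʃehɪðejʊpʊ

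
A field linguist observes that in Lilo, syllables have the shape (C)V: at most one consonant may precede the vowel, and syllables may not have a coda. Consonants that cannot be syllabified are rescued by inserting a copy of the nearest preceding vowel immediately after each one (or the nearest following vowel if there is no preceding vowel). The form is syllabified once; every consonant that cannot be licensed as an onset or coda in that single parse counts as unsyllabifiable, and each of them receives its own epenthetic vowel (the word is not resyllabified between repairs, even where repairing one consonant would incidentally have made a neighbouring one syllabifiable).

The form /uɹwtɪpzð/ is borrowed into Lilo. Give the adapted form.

Syllabifying with onset maximization leaves /ɹ/, /w/, /p/, /z/, /ð/ stranded (no codas are permitted; onsets are limited to one consonant).
Epenthesis after each stranded consonant: /ɹ/ → /ɹu/, /w/ → /wu/, /p/ → /pɪ/, /z/ → /zɪ/, /ð/ → /ðɪ/.

uɹuwutɪpɪzɪðɪ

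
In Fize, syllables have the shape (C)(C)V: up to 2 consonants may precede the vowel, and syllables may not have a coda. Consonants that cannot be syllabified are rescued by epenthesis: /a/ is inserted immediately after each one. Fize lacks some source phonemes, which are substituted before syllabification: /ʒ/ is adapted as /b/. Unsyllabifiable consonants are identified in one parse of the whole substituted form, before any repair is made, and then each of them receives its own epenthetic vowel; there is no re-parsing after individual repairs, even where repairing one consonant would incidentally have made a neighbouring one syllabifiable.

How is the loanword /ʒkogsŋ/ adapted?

Substitution: /ʒ/ → /b/, giving /bkogsŋ/.
Under (C)(C)V, the unsyllabifiable consonants are /g/, /s/, /ŋ/ (no codas are permitted; onsets may contain at most 2 consonants).
Each unlicensed consonant becomes the onset of a new syllable: /g/ → /ga/, /s/ → /sa/, /ŋ/ → /ŋa/.

bkogasaŋa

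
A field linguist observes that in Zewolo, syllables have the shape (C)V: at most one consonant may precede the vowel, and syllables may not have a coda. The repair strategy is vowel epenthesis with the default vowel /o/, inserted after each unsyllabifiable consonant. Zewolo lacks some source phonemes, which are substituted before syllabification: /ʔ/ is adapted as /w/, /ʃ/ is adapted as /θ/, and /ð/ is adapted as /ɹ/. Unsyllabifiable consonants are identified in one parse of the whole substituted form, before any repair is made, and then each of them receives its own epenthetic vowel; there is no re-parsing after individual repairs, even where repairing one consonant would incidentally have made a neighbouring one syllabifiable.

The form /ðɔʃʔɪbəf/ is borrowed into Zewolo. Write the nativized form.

ɹɔθowɪbəfo

Substitution: /ð/ → /ɹ/, /ʃ/ → /θ/, /ʔ/ → /w/, giving /ɹɔθwɪbəf/.
Under (C)V, the unsyllabifiable consonants are /θ/, /f/ (no codas are permitted; onsets are limited to one consonant).
Each unlicensed consonant becomes the onset of a new syllable: /θ/ → /θo/, /f/ → /fo/.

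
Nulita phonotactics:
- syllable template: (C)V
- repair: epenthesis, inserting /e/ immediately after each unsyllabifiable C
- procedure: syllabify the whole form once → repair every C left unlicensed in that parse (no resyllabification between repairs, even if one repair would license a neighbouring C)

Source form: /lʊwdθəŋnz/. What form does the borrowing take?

Syllabifying with onset maximization leaves /w/, /d/, /ŋ/, /n/, /z/ stranded (no codas are permitted; onsets are limited to one consonant).
Epenthesis after each stranded consonant: /w/ → /we/, /d/ → /de/, /ŋ/ → /ŋe/, /n/ → /ne/, /z/ → /ze/.

lʊwedeθəŋeneze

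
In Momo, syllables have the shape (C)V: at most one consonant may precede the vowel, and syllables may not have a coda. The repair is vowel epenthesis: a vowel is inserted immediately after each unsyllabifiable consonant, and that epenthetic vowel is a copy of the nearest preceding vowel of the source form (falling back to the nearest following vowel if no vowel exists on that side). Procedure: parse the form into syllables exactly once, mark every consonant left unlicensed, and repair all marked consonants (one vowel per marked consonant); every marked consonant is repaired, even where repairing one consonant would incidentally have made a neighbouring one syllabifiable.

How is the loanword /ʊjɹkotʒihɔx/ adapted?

ʊjʊɹʊkotoʒihɔxɔ

The consonants /j/, /ɹ/, /t/, /x/ cannot be parsed into a legal (C)V syllable (no codas are permitted; onsets are limited to one consonant).
Epenthesis after each stranded consonant: /j/ → /jʊ/, /ɹ/ → /ɹʊ/, /t/ → /to/, /x/ → /xɔ/.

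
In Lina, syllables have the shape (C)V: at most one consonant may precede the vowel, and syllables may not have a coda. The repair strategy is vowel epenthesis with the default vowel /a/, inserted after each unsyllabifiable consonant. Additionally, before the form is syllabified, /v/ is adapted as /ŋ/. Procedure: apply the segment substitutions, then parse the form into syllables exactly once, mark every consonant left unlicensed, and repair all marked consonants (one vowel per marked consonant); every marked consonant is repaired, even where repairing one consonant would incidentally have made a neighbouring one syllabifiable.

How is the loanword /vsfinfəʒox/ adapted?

ŋasafinafəʒoxa

Substitution: /v/ → /ŋ/, giving /ŋsfinfəʒox/.
The consonants /ŋ/, /s/, /n/, /x/ cannot be parsed into a legal (C)V syllable (no codas are permitted; onsets are limited to one consonant).
Each unlicensed consonant becomes the onset of a new syllable: /ŋ/ → /ŋa/, /s/ → /sa/, /n/ → /na/, /x/ → /xa/.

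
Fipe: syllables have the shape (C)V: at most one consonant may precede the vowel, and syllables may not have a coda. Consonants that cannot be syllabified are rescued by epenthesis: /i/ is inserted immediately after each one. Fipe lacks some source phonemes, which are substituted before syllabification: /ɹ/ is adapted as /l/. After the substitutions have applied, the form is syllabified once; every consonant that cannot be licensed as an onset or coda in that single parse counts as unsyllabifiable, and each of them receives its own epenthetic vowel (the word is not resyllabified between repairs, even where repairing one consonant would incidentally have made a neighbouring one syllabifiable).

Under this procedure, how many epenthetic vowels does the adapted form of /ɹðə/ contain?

1

After substitution the input is /lðə/.
The unsyllabifiable consonants are /l/; each receives one epenthetic vowel.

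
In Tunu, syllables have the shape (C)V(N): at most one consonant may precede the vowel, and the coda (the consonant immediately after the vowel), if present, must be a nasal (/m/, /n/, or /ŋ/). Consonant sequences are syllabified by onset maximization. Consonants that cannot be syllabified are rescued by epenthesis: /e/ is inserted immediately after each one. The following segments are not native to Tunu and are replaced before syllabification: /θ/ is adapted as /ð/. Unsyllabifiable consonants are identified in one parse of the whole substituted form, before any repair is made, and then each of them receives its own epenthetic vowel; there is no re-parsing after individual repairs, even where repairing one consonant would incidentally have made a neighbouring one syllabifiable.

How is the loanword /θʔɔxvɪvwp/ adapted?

Substitution: /θ/ → /ð/, giving /ðʔɔxvɪvwp/.
Syllabifying with onset maximization leaves /ð/, /x/, /v/, /w/, /p/ stranded (only a nasal (/m/, /n/, or /ŋ/) is licensed in coda position; onsets are limited to one consonant).
Inserting the epenthetic vowel yields /ð/ → /ðe/, /x/ → /xe/, /v/ → /ve/, /w/ → /we/, /p/ → /pe/.

ðeʔɔxevɪvewepe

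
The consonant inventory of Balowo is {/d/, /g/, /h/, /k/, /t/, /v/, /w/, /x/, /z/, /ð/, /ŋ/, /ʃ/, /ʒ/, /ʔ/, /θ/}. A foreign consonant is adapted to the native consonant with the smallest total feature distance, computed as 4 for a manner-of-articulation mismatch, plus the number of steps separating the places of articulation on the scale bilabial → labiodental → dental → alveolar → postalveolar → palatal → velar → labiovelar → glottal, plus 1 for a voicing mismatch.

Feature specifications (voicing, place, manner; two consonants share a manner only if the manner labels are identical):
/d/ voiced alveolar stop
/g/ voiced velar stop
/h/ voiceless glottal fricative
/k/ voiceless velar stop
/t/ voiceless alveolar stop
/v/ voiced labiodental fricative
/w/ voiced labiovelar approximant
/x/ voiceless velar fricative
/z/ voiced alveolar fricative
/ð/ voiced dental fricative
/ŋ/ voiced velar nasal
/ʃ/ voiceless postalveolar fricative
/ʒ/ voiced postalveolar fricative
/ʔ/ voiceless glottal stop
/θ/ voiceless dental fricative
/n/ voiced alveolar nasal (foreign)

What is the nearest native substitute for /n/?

ŋ

/ŋ/ is closest: same manner (nasal), place distance 3 (alveolar→velar), same voicing; total 3. Next closest is /d/ at distance 4.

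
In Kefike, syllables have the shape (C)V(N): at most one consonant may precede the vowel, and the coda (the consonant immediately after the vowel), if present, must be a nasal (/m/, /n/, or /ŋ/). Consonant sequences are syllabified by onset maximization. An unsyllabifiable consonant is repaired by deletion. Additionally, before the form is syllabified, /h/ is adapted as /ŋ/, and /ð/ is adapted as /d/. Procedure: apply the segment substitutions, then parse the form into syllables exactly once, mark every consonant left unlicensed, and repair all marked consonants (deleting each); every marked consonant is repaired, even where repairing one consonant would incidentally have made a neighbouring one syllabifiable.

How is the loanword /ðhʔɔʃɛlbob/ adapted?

ʔɔʃɛbo

Substitution: /ð/ → /d/, /h/ → /ŋ/, giving /dŋʔɔʃɛlbob/.
The consonants /d/, /ŋ/, /l/, /b/ cannot be parsed into a legal (C)V(N) syllable (only a nasal (/m/, /n/, or /ŋ/) is licensed in coda position; onsets are limited to one consonant).
Deletion applies to /d/, /ŋ/, /l/, /b/.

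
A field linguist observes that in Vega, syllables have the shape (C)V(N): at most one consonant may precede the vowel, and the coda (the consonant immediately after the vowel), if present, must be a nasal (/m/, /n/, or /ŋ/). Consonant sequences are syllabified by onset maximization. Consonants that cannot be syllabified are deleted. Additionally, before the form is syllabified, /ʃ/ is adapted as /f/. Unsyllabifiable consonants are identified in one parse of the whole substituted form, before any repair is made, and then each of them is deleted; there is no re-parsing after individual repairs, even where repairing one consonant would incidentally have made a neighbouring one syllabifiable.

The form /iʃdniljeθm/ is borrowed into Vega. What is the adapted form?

inije

Substitution: /ʃ/ → /f/, giving /ifdniljeθm/.
Under (C)V(N), the unsyllabifiable consonants are /f/, /d/, /l/, /θ/, /m/ (only a nasal (/m/, /n/, or /ŋ/) is licensed in coda position; onsets are limited to one consonant).
Deletion applies to /f/, /d/, /l/, /θ/, /m/.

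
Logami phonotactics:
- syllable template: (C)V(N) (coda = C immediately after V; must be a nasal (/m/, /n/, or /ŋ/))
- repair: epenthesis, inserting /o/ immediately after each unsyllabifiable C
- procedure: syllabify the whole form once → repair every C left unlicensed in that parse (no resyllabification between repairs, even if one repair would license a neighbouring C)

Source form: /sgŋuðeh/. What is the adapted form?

sogoŋuðeho

Under (C)V(N), the unsyllabifiable consonants are /s/, /g/, /h/ (only a nasal (/m/, /n/, or /ŋ/) is licensed in coda position; onsets are limited to one consonant).
Epenthesis after each stranded consonant: /s/ → /so/, /g/ → /go/, /h/ → /ho/.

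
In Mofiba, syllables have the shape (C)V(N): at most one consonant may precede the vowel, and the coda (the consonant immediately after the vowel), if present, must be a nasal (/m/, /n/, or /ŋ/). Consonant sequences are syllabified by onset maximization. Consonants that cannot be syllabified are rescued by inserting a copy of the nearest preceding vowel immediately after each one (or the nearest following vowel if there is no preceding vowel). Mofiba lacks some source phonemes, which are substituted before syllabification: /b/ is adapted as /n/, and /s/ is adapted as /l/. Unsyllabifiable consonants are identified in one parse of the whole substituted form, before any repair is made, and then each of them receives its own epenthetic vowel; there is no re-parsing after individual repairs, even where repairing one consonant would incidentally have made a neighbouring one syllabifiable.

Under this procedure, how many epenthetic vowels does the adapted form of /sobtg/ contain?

2

After substitution the input is /lontg/.
The unsyllabifiable consonants are /t/, /g/; each receives one epenthetic vowel.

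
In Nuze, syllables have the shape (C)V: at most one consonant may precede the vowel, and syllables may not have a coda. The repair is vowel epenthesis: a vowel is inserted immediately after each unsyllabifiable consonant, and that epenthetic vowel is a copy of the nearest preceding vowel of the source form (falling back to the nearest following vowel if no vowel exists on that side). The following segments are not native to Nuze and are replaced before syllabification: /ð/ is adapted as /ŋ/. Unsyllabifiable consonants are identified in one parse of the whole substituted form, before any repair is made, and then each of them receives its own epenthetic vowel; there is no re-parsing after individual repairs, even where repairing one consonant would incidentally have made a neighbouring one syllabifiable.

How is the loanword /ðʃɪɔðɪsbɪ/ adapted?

Substitution: /ð/ → /ŋ/, giving /ŋʃɪɔŋɪsbɪ/.
The consonants /ŋ/, /s/ cannot be parsed into a legal (C)V syllable (no codas are permitted; onsets are limited to one consonant).
Each unlicensed consonant becomes the onset of a new syllable: /ŋ/ → /ŋɪ/, /s/ → /sɪ/.

ŋɪʃɪɔŋɪsɪbɪ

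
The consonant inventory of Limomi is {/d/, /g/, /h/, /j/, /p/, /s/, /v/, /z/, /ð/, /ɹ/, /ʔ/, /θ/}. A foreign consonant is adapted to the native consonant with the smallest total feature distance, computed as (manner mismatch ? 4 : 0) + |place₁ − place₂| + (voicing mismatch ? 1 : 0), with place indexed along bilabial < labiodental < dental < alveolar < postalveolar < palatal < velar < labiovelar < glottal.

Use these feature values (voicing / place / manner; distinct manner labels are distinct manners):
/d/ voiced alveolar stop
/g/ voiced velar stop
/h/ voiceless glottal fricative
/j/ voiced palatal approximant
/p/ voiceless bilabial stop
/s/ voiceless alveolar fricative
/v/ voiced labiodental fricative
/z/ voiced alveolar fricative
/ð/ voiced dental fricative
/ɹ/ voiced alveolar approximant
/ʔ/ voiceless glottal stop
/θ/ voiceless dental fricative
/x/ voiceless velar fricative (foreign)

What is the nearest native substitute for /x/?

/h/ is closest: same manner (fricative), place distance 2 (velar→glottal), same voicing; total 2. Next closest is /s/ at distance 3.

h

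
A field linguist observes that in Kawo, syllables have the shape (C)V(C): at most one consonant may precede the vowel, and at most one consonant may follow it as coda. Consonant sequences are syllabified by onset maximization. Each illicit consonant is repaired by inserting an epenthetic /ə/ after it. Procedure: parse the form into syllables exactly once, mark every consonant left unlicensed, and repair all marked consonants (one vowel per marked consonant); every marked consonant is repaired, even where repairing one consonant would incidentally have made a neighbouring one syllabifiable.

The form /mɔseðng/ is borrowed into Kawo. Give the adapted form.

mɔseðnəgə

Syllabifying with onset maximization leaves /n/, /g/ stranded (at most one coda consonant is licensed; onsets are limited to one consonant).
Epenthesis after each stranded consonant: /n/ → /nə/, /g/ → /gə/.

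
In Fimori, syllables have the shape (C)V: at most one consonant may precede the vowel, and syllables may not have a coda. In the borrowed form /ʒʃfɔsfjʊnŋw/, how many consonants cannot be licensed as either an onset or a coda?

7

Under (C)V, the unsyllabifiable consonants are /ʒ/, /ʃ/, /s/, /f/, /n/, /ŋ/, /w/ (no codas are permitted; onsets are limited to one consonant).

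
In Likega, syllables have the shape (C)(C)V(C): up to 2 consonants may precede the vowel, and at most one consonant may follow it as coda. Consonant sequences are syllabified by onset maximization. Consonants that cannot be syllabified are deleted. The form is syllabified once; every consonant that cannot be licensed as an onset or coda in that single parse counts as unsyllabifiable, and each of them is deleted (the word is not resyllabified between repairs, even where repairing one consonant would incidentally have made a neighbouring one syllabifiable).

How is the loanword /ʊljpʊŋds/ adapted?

ʊljpʊŋ

The consonants /d/, /s/ cannot be parsed into a legal (C)(C)V(C) syllable (at most one coda consonant is licensed; onsets may contain at most 2 consonants).
Deleting the stranded consonants removes /d/, /s/.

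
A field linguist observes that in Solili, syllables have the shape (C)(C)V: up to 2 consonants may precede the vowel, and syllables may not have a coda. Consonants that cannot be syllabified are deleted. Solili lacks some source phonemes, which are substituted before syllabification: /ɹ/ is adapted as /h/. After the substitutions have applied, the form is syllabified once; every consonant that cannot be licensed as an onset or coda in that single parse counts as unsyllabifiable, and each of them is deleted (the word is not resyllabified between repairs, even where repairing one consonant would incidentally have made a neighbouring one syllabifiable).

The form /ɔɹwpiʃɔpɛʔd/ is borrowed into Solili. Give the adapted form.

ɔwpiʃɔpɛ

Substitution: /ɹ/ → /h/, giving /ɔhwpiʃɔpɛʔd/.
Syllabifying with onset maximization leaves /h/, /ʔ/, /d/ stranded (no codas are permitted; onsets may contain at most 2 consonants).
Each unlicensed consonant is deleted: /h/, /ʔ/, /d/.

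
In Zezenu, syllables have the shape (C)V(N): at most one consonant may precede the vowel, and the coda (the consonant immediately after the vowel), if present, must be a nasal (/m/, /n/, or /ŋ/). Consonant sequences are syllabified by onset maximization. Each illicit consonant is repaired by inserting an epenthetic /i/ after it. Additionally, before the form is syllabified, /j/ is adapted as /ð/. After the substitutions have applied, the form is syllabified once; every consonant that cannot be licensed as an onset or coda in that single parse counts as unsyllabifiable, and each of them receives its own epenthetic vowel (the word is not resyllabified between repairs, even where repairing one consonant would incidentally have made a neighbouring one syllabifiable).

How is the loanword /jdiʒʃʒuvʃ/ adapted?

ðidiʒiʃiʒuviʃi

Substitution: /j/ → /ð/, giving /ðdiʒʃʒuvʃ/.
Syllabifying with onset maximization leaves /ð/, /ʒ/, /ʃ/, /v/, /ʃ/ stranded (only a nasal (/m/, /n/, or /ŋ/) is licensed in coda position; onsets are limited to one consonant).
Inserting the epenthetic vowel yields /ð/ → /ði/, /ʒ/ → /ʒi/, /ʃ/ → /ʃi/, /v/ → /vi/, /ʃ/ → /ʃi/.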